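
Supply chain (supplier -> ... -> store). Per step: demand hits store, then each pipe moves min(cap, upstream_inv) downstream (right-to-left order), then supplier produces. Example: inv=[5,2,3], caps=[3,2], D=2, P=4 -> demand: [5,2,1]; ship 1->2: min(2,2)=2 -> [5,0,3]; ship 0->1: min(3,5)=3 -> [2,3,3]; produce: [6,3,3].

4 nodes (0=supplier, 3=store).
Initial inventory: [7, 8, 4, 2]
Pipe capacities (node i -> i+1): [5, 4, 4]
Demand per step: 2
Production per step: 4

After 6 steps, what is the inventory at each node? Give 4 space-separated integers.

Step 1: demand=2,sold=2 ship[2->3]=4 ship[1->2]=4 ship[0->1]=5 prod=4 -> inv=[6 9 4 4]
Step 2: demand=2,sold=2 ship[2->3]=4 ship[1->2]=4 ship[0->1]=5 prod=4 -> inv=[5 10 4 6]
Step 3: demand=2,sold=2 ship[2->3]=4 ship[1->2]=4 ship[0->1]=5 prod=4 -> inv=[4 11 4 8]
Step 4: demand=2,sold=2 ship[2->3]=4 ship[1->2]=4 ship[0->1]=4 prod=4 -> inv=[4 11 4 10]
Step 5: demand=2,sold=2 ship[2->3]=4 ship[1->2]=4 ship[0->1]=4 prod=4 -> inv=[4 11 4 12]
Step 6: demand=2,sold=2 ship[2->3]=4 ship[1->2]=4 ship[0->1]=4 prod=4 -> inv=[4 11 4 14]

4 11 4 14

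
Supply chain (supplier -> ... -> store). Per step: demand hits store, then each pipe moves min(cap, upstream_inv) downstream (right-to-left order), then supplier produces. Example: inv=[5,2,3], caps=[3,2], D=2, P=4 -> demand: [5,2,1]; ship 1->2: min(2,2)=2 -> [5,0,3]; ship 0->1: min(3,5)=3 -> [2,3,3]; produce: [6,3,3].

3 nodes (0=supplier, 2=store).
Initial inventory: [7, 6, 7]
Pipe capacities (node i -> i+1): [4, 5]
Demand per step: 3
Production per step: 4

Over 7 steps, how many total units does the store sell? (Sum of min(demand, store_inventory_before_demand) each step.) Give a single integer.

Answer: 21

Derivation:
Step 1: sold=3 (running total=3) -> [7 5 9]
Step 2: sold=3 (running total=6) -> [7 4 11]
Step 3: sold=3 (running total=9) -> [7 4 12]
Step 4: sold=3 (running total=12) -> [7 4 13]
Step 5: sold=3 (running total=15) -> [7 4 14]
Step 6: sold=3 (running total=18) -> [7 4 15]
Step 7: sold=3 (running total=21) -> [7 4 16]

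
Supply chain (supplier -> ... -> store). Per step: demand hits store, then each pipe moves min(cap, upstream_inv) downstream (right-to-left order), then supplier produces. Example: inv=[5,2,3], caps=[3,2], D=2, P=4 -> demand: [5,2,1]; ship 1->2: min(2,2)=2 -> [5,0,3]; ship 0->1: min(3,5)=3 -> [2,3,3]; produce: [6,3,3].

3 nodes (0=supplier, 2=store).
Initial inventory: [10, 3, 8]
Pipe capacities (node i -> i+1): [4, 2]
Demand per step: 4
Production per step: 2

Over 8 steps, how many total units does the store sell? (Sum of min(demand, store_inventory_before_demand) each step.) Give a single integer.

Answer: 22

Derivation:
Step 1: sold=4 (running total=4) -> [8 5 6]
Step 2: sold=4 (running total=8) -> [6 7 4]
Step 3: sold=4 (running total=12) -> [4 9 2]
Step 4: sold=2 (running total=14) -> [2 11 2]
Step 5: sold=2 (running total=16) -> [2 11 2]
Step 6: sold=2 (running total=18) -> [2 11 2]
Step 7: sold=2 (running total=20) -> [2 11 2]
Step 8: sold=2 (running total=22) -> [2 11 2]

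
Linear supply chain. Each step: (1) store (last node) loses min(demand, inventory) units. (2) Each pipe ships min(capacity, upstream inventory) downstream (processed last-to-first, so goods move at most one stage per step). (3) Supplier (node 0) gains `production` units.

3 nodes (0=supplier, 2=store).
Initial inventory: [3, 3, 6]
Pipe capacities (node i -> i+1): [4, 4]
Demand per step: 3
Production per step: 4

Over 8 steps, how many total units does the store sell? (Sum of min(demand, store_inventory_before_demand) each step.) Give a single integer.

Step 1: sold=3 (running total=3) -> [4 3 6]
Step 2: sold=3 (running total=6) -> [4 4 6]
Step 3: sold=3 (running total=9) -> [4 4 7]
Step 4: sold=3 (running total=12) -> [4 4 8]
Step 5: sold=3 (running total=15) -> [4 4 9]
Step 6: sold=3 (running total=18) -> [4 4 10]
Step 7: sold=3 (running total=21) -> [4 4 11]
Step 8: sold=3 (running total=24) -> [4 4 12]

Answer: 24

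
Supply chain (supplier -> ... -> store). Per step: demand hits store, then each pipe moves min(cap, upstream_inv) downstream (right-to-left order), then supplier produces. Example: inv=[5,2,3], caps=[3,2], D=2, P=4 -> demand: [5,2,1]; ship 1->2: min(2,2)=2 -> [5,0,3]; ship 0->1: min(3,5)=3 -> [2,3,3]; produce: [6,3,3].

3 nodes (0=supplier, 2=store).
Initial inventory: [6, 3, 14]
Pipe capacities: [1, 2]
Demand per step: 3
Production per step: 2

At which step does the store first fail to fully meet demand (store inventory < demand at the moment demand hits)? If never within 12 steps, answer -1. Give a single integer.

Step 1: demand=3,sold=3 ship[1->2]=2 ship[0->1]=1 prod=2 -> [7 2 13]
Step 2: demand=3,sold=3 ship[1->2]=2 ship[0->1]=1 prod=2 -> [8 1 12]
Step 3: demand=3,sold=3 ship[1->2]=1 ship[0->1]=1 prod=2 -> [9 1 10]
Step 4: demand=3,sold=3 ship[1->2]=1 ship[0->1]=1 prod=2 -> [10 1 8]
Step 5: demand=3,sold=3 ship[1->2]=1 ship[0->1]=1 prod=2 -> [11 1 6]
Step 6: demand=3,sold=3 ship[1->2]=1 ship[0->1]=1 prod=2 -> [12 1 4]
Step 7: demand=3,sold=3 ship[1->2]=1 ship[0->1]=1 prod=2 -> [13 1 2]
Step 8: demand=3,sold=2 ship[1->2]=1 ship[0->1]=1 prod=2 -> [14 1 1]
Step 9: demand=3,sold=1 ship[1->2]=1 ship[0->1]=1 prod=2 -> [15 1 1]
Step 10: demand=3,sold=1 ship[1->2]=1 ship[0->1]=1 prod=2 -> [16 1 1]
Step 11: demand=3,sold=1 ship[1->2]=1 ship[0->1]=1 prod=2 -> [17 1 1]
Step 12: demand=3,sold=1 ship[1->2]=1 ship[0->1]=1 prod=2 -> [18 1 1]
First stockout at step 8

8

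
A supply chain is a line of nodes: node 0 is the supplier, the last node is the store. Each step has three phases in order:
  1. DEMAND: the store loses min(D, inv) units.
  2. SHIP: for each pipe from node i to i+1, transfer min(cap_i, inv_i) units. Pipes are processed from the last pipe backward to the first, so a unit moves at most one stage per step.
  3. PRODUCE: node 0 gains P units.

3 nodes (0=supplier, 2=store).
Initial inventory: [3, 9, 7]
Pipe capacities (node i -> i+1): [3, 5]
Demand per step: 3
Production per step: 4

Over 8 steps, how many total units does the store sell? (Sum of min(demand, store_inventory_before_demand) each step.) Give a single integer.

Step 1: sold=3 (running total=3) -> [4 7 9]
Step 2: sold=3 (running total=6) -> [5 5 11]
Step 3: sold=3 (running total=9) -> [6 3 13]
Step 4: sold=3 (running total=12) -> [7 3 13]
Step 5: sold=3 (running total=15) -> [8 3 13]
Step 6: sold=3 (running total=18) -> [9 3 13]
Step 7: sold=3 (running total=21) -> [10 3 13]
Step 8: sold=3 (running total=24) -> [11 3 13]

Answer: 24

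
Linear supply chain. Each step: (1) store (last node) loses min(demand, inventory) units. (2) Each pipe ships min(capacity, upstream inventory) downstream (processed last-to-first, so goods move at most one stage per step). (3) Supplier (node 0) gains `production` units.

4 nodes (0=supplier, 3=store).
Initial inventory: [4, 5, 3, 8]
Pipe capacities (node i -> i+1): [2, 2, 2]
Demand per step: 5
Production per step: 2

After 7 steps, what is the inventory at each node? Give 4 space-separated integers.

Step 1: demand=5,sold=5 ship[2->3]=2 ship[1->2]=2 ship[0->1]=2 prod=2 -> inv=[4 5 3 5]
Step 2: demand=5,sold=5 ship[2->3]=2 ship[1->2]=2 ship[0->1]=2 prod=2 -> inv=[4 5 3 2]
Step 3: demand=5,sold=2 ship[2->3]=2 ship[1->2]=2 ship[0->1]=2 prod=2 -> inv=[4 5 3 2]
Step 4: demand=5,sold=2 ship[2->3]=2 ship[1->2]=2 ship[0->1]=2 prod=2 -> inv=[4 5 3 2]
Step 5: demand=5,sold=2 ship[2->3]=2 ship[1->2]=2 ship[0->1]=2 prod=2 -> inv=[4 5 3 2]
Step 6: demand=5,sold=2 ship[2->3]=2 ship[1->2]=2 ship[0->1]=2 prod=2 -> inv=[4 5 3 2]
Step 7: demand=5,sold=2 ship[2->3]=2 ship[1->2]=2 ship[0->1]=2 prod=2 -> inv=[4 5 3 2]

4 5 3 2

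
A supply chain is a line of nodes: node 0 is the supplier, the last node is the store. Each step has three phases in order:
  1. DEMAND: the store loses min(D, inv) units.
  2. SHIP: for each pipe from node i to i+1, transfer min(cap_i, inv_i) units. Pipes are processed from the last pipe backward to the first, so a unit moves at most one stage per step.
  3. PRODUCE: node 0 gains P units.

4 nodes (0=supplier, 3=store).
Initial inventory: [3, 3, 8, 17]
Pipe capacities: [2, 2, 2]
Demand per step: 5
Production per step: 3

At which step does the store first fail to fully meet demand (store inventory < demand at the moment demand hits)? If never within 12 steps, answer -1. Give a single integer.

Step 1: demand=5,sold=5 ship[2->3]=2 ship[1->2]=2 ship[0->1]=2 prod=3 -> [4 3 8 14]
Step 2: demand=5,sold=5 ship[2->3]=2 ship[1->2]=2 ship[0->1]=2 prod=3 -> [5 3 8 11]
Step 3: demand=5,sold=5 ship[2->3]=2 ship[1->2]=2 ship[0->1]=2 prod=3 -> [6 3 8 8]
Step 4: demand=5,sold=5 ship[2->3]=2 ship[1->2]=2 ship[0->1]=2 prod=3 -> [7 3 8 5]
Step 5: demand=5,sold=5 ship[2->3]=2 ship[1->2]=2 ship[0->1]=2 prod=3 -> [8 3 8 2]
Step 6: demand=5,sold=2 ship[2->3]=2 ship[1->2]=2 ship[0->1]=2 prod=3 -> [9 3 8 2]
Step 7: demand=5,sold=2 ship[2->3]=2 ship[1->2]=2 ship[0->1]=2 prod=3 -> [10 3 8 2]
Step 8: demand=5,sold=2 ship[2->3]=2 ship[1->2]=2 ship[0->1]=2 prod=3 -> [11 3 8 2]
Step 9: demand=5,sold=2 ship[2->3]=2 ship[1->2]=2 ship[0->1]=2 prod=3 -> [12 3 8 2]
Step 10: demand=5,sold=2 ship[2->3]=2 ship[1->2]=2 ship[0->1]=2 prod=3 -> [13 3 8 2]
Step 11: demand=5,sold=2 ship[2->3]=2 ship[1->2]=2 ship[0->1]=2 prod=3 -> [14 3 8 2]
Step 12: demand=5,sold=2 ship[2->3]=2 ship[1->2]=2 ship[0->1]=2 prod=3 -> [15 3 8 2]
First stockout at step 6

6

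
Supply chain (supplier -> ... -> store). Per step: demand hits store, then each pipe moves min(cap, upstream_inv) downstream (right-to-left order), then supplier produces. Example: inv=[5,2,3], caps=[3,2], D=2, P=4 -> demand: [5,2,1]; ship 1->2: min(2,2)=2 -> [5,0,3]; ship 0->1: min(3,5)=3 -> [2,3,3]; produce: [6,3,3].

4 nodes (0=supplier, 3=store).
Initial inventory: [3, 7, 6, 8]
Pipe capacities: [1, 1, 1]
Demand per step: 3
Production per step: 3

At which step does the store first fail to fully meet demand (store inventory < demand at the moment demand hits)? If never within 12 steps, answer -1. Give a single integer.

Step 1: demand=3,sold=3 ship[2->3]=1 ship[1->2]=1 ship[0->1]=1 prod=3 -> [5 7 6 6]
Step 2: demand=3,sold=3 ship[2->3]=1 ship[1->2]=1 ship[0->1]=1 prod=3 -> [7 7 6 4]
Step 3: demand=3,sold=3 ship[2->3]=1 ship[1->2]=1 ship[0->1]=1 prod=3 -> [9 7 6 2]
Step 4: demand=3,sold=2 ship[2->3]=1 ship[1->2]=1 ship[0->1]=1 prod=3 -> [11 7 6 1]
Step 5: demand=3,sold=1 ship[2->3]=1 ship[1->2]=1 ship[0->1]=1 prod=3 -> [13 7 6 1]
Step 6: demand=3,sold=1 ship[2->3]=1 ship[1->2]=1 ship[0->1]=1 prod=3 -> [15 7 6 1]
Step 7: demand=3,sold=1 ship[2->3]=1 ship[1->2]=1 ship[0->1]=1 prod=3 -> [17 7 6 1]
Step 8: demand=3,sold=1 ship[2->3]=1 ship[1->2]=1 ship[0->1]=1 prod=3 -> [19 7 6 1]
Step 9: demand=3,sold=1 ship[2->3]=1 ship[1->2]=1 ship[0->1]=1 prod=3 -> [21 7 6 1]
Step 10: demand=3,sold=1 ship[2->3]=1 ship[1->2]=1 ship[0->1]=1 prod=3 -> [23 7 6 1]
Step 11: demand=3,sold=1 ship[2->3]=1 ship[1->2]=1 ship[0->1]=1 prod=3 -> [25 7 6 1]
Step 12: demand=3,sold=1 ship[2->3]=1 ship[1->2]=1 ship[0->1]=1 prod=3 -> [27 7 6 1]
First stockout at step 4

4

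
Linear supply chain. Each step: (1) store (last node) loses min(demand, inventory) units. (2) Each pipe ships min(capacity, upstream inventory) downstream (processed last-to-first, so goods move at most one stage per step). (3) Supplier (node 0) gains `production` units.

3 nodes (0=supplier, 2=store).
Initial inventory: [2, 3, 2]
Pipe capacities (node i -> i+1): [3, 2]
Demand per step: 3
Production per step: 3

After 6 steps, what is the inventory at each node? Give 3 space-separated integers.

Step 1: demand=3,sold=2 ship[1->2]=2 ship[0->1]=2 prod=3 -> inv=[3 3 2]
Step 2: demand=3,sold=2 ship[1->2]=2 ship[0->1]=3 prod=3 -> inv=[3 4 2]
Step 3: demand=3,sold=2 ship[1->2]=2 ship[0->1]=3 prod=3 -> inv=[3 5 2]
Step 4: demand=3,sold=2 ship[1->2]=2 ship[0->1]=3 prod=3 -> inv=[3 6 2]
Step 5: demand=3,sold=2 ship[1->2]=2 ship[0->1]=3 prod=3 -> inv=[3 7 2]
Step 6: demand=3,sold=2 ship[1->2]=2 ship[0->1]=3 prod=3 -> inv=[3 8 2]

3 8 2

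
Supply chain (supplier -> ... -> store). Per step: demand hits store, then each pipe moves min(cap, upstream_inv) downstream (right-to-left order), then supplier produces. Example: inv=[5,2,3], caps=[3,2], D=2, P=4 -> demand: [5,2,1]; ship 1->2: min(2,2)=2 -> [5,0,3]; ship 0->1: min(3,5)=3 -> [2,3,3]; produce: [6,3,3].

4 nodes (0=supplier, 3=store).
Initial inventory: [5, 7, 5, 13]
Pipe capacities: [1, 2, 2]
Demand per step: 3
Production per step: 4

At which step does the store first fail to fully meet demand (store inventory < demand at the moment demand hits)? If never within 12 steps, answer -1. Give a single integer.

Step 1: demand=3,sold=3 ship[2->3]=2 ship[1->2]=2 ship[0->1]=1 prod=4 -> [8 6 5 12]
Step 2: demand=3,sold=3 ship[2->3]=2 ship[1->2]=2 ship[0->1]=1 prod=4 -> [11 5 5 11]
Step 3: demand=3,sold=3 ship[2->3]=2 ship[1->2]=2 ship[0->1]=1 prod=4 -> [14 4 5 10]
Step 4: demand=3,sold=3 ship[2->3]=2 ship[1->2]=2 ship[0->1]=1 prod=4 -> [17 3 5 9]
Step 5: demand=3,sold=3 ship[2->3]=2 ship[1->2]=2 ship[0->1]=1 prod=4 -> [20 2 5 8]
Step 6: demand=3,sold=3 ship[2->3]=2 ship[1->2]=2 ship[0->1]=1 prod=4 -> [23 1 5 7]
Step 7: demand=3,sold=3 ship[2->3]=2 ship[1->2]=1 ship[0->1]=1 prod=4 -> [26 1 4 6]
Step 8: demand=3,sold=3 ship[2->3]=2 ship[1->2]=1 ship[0->1]=1 prod=4 -> [29 1 3 5]
Step 9: demand=3,sold=3 ship[2->3]=2 ship[1->2]=1 ship[0->1]=1 prod=4 -> [32 1 2 4]
Step 10: demand=3,sold=3 ship[2->3]=2 ship[1->2]=1 ship[0->1]=1 prod=4 -> [35 1 1 3]
Step 11: demand=3,sold=3 ship[2->3]=1 ship[1->2]=1 ship[0->1]=1 prod=4 -> [38 1 1 1]
Step 12: demand=3,sold=1 ship[2->3]=1 ship[1->2]=1 ship[0->1]=1 prod=4 -> [41 1 1 1]
First stockout at step 12

12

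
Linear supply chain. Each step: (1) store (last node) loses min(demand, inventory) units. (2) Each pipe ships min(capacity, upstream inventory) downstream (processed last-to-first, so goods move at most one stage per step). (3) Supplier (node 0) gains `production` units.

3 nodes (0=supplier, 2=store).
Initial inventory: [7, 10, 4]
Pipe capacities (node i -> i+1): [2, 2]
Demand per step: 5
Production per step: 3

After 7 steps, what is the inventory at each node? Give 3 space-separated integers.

Step 1: demand=5,sold=4 ship[1->2]=2 ship[0->1]=2 prod=3 -> inv=[8 10 2]
Step 2: demand=5,sold=2 ship[1->2]=2 ship[0->1]=2 prod=3 -> inv=[9 10 2]
Step 3: demand=5,sold=2 ship[1->2]=2 ship[0->1]=2 prod=3 -> inv=[10 10 2]
Step 4: demand=5,sold=2 ship[1->2]=2 ship[0->1]=2 prod=3 -> inv=[11 10 2]
Step 5: demand=5,sold=2 ship[1->2]=2 ship[0->1]=2 prod=3 -> inv=[12 10 2]
Step 6: demand=5,sold=2 ship[1->2]=2 ship[0->1]=2 prod=3 -> inv=[13 10 2]
Step 7: demand=5,sold=2 ship[1->2]=2 ship[0->1]=2 prod=3 -> inv=[14 10 2]

14 10 2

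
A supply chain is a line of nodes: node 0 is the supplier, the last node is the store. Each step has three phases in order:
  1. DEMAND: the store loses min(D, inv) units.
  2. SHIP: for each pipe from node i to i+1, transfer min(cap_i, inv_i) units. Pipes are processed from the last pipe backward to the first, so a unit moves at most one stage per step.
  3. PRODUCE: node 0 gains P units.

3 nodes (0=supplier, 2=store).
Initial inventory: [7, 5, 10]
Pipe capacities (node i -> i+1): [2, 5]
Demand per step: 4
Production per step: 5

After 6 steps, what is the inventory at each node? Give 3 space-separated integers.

Step 1: demand=4,sold=4 ship[1->2]=5 ship[0->1]=2 prod=5 -> inv=[10 2 11]
Step 2: demand=4,sold=4 ship[1->2]=2 ship[0->1]=2 prod=5 -> inv=[13 2 9]
Step 3: demand=4,sold=4 ship[1->2]=2 ship[0->1]=2 prod=5 -> inv=[16 2 7]
Step 4: demand=4,sold=4 ship[1->2]=2 ship[0->1]=2 prod=5 -> inv=[19 2 5]
Step 5: demand=4,sold=4 ship[1->2]=2 ship[0->1]=2 prod=5 -> inv=[22 2 3]
Step 6: demand=4,sold=3 ship[1->2]=2 ship[0->1]=2 prod=5 -> inv=[25 2 2]

25 2 2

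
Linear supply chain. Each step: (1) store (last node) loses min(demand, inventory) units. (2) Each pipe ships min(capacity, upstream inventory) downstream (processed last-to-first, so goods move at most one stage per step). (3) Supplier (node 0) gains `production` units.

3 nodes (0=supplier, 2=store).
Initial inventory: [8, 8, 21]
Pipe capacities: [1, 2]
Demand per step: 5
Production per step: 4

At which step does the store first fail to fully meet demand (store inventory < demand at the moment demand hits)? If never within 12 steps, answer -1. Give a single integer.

Step 1: demand=5,sold=5 ship[1->2]=2 ship[0->1]=1 prod=4 -> [11 7 18]
Step 2: demand=5,sold=5 ship[1->2]=2 ship[0->1]=1 prod=4 -> [14 6 15]
Step 3: demand=5,sold=5 ship[1->2]=2 ship[0->1]=1 prod=4 -> [17 5 12]
Step 4: demand=5,sold=5 ship[1->2]=2 ship[0->1]=1 prod=4 -> [20 4 9]
Step 5: demand=5,sold=5 ship[1->2]=2 ship[0->1]=1 prod=4 -> [23 3 6]
Step 6: demand=5,sold=5 ship[1->2]=2 ship[0->1]=1 prod=4 -> [26 2 3]
Step 7: demand=5,sold=3 ship[1->2]=2 ship[0->1]=1 prod=4 -> [29 1 2]
Step 8: demand=5,sold=2 ship[1->2]=1 ship[0->1]=1 prod=4 -> [32 1 1]
Step 9: demand=5,sold=1 ship[1->2]=1 ship[0->1]=1 prod=4 -> [35 1 1]
Step 10: demand=5,sold=1 ship[1->2]=1 ship[0->1]=1 prod=4 -> [38 1 1]
Step 11: demand=5,sold=1 ship[1->2]=1 ship[0->1]=1 prod=4 -> [41 1 1]
Step 12: demand=5,sold=1 ship[1->2]=1 ship[0->1]=1 prod=4 -> [44 1 1]
First stockout at step 7

7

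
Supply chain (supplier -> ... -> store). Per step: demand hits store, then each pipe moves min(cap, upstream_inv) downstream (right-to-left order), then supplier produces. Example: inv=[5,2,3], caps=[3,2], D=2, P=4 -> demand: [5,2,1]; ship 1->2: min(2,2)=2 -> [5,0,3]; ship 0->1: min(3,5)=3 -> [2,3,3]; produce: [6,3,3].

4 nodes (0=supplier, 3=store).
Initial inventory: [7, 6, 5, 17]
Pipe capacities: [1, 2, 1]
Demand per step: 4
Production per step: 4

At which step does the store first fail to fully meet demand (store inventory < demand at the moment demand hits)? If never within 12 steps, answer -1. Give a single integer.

Step 1: demand=4,sold=4 ship[2->3]=1 ship[1->2]=2 ship[0->1]=1 prod=4 -> [10 5 6 14]
Step 2: demand=4,sold=4 ship[2->3]=1 ship[1->2]=2 ship[0->1]=1 prod=4 -> [13 4 7 11]
Step 3: demand=4,sold=4 ship[2->3]=1 ship[1->2]=2 ship[0->1]=1 prod=4 -> [16 3 8 8]
Step 4: demand=4,sold=4 ship[2->3]=1 ship[1->2]=2 ship[0->1]=1 prod=4 -> [19 2 9 5]
Step 5: demand=4,sold=4 ship[2->3]=1 ship[1->2]=2 ship[0->1]=1 prod=4 -> [22 1 10 2]
Step 6: demand=4,sold=2 ship[2->3]=1 ship[1->2]=1 ship[0->1]=1 prod=4 -> [25 1 10 1]
Step 7: demand=4,sold=1 ship[2->3]=1 ship[1->2]=1 ship[0->1]=1 prod=4 -> [28 1 10 1]
Step 8: demand=4,sold=1 ship[2->3]=1 ship[1->2]=1 ship[0->1]=1 prod=4 -> [31 1 10 1]
Step 9: demand=4,sold=1 ship[2->3]=1 ship[1->2]=1 ship[0->1]=1 prod=4 -> [34 1 10 1]
Step 10: demand=4,sold=1 ship[2->3]=1 ship[1->2]=1 ship[0->1]=1 prod=4 -> [37 1 10 1]
Step 11: demand=4,sold=1 ship[2->3]=1 ship[1->2]=1 ship[0->1]=1 prod=4 -> [40 1 10 1]
Step 12: demand=4,sold=1 ship[2->3]=1 ship[1->2]=1 ship[0->1]=1 prod=4 -> [43 1 10 1]
First stockout at step 6

6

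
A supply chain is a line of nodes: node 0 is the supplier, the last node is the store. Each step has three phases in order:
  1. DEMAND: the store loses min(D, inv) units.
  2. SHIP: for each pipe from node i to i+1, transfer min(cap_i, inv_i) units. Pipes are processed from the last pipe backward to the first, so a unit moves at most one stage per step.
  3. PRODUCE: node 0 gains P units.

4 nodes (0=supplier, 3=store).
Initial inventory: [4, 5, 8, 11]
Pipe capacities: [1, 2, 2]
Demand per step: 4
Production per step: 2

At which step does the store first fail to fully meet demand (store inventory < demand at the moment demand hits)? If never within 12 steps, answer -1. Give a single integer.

Step 1: demand=4,sold=4 ship[2->3]=2 ship[1->2]=2 ship[0->1]=1 prod=2 -> [5 4 8 9]
Step 2: demand=4,sold=4 ship[2->3]=2 ship[1->2]=2 ship[0->1]=1 prod=2 -> [6 3 8 7]
Step 3: demand=4,sold=4 ship[2->3]=2 ship[1->2]=2 ship[0->1]=1 prod=2 -> [7 2 8 5]
Step 4: demand=4,sold=4 ship[2->3]=2 ship[1->2]=2 ship[0->1]=1 prod=2 -> [8 1 8 3]
Step 5: demand=4,sold=3 ship[2->3]=2 ship[1->2]=1 ship[0->1]=1 prod=2 -> [9 1 7 2]
Step 6: demand=4,sold=2 ship[2->3]=2 ship[1->2]=1 ship[0->1]=1 prod=2 -> [10 1 6 2]
Step 7: demand=4,sold=2 ship[2->3]=2 ship[1->2]=1 ship[0->1]=1 prod=2 -> [11 1 5 2]
Step 8: demand=4,sold=2 ship[2->3]=2 ship[1->2]=1 ship[0->1]=1 prod=2 -> [12 1 4 2]
Step 9: demand=4,sold=2 ship[2->3]=2 ship[1->2]=1 ship[0->1]=1 prod=2 -> [13 1 3 2]
Step 10: demand=4,sold=2 ship[2->3]=2 ship[1->2]=1 ship[0->1]=1 prod=2 -> [14 1 2 2]
Step 11: demand=4,sold=2 ship[2->3]=2 ship[1->2]=1 ship[0->1]=1 prod=2 -> [15 1 1 2]
Step 12: demand=4,sold=2 ship[2->3]=1 ship[1->2]=1 ship[0->1]=1 prod=2 -> [16 1 1 1]
First stockout at step 5

5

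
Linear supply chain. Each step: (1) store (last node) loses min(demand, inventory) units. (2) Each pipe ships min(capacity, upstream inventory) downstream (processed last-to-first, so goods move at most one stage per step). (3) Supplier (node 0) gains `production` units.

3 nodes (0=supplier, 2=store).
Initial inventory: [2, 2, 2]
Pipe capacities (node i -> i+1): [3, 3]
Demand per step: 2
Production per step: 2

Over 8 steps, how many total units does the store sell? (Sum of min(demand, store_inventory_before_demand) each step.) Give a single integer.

Step 1: sold=2 (running total=2) -> [2 2 2]
Step 2: sold=2 (running total=4) -> [2 2 2]
Step 3: sold=2 (running total=6) -> [2 2 2]
Step 4: sold=2 (running total=8) -> [2 2 2]
Step 5: sold=2 (running total=10) -> [2 2 2]
Step 6: sold=2 (running total=12) -> [2 2 2]
Step 7: sold=2 (running total=14) -> [2 2 2]
Step 8: sold=2 (running total=16) -> [2 2 2]

Answer: 16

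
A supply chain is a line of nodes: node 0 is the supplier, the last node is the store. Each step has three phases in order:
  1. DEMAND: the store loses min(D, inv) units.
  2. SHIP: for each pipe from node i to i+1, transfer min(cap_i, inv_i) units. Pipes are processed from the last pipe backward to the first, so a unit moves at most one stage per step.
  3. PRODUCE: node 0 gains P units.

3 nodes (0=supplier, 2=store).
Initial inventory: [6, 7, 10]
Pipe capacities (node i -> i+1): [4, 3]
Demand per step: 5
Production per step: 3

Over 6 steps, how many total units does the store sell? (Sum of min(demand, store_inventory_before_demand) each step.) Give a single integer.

Step 1: sold=5 (running total=5) -> [5 8 8]
Step 2: sold=5 (running total=10) -> [4 9 6]
Step 3: sold=5 (running total=15) -> [3 10 4]
Step 4: sold=4 (running total=19) -> [3 10 3]
Step 5: sold=3 (running total=22) -> [3 10 3]
Step 6: sold=3 (running total=25) -> [3 10 3]

Answer: 25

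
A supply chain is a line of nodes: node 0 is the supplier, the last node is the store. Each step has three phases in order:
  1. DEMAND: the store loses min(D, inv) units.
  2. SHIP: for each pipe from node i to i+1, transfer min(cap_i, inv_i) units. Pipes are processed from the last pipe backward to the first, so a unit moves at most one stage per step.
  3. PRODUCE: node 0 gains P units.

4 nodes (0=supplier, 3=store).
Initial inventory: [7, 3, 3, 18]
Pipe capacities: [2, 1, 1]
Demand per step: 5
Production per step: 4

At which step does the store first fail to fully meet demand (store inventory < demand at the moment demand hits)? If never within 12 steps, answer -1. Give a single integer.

Step 1: demand=5,sold=5 ship[2->3]=1 ship[1->2]=1 ship[0->1]=2 prod=4 -> [9 4 3 14]
Step 2: demand=5,sold=5 ship[2->3]=1 ship[1->2]=1 ship[0->1]=2 prod=4 -> [11 5 3 10]
Step 3: demand=5,sold=5 ship[2->3]=1 ship[1->2]=1 ship[0->1]=2 prod=4 -> [13 6 3 6]
Step 4: demand=5,sold=5 ship[2->3]=1 ship[1->2]=1 ship[0->1]=2 prod=4 -> [15 7 3 2]
Step 5: demand=5,sold=2 ship[2->3]=1 ship[1->2]=1 ship[0->1]=2 prod=4 -> [17 8 3 1]
Step 6: demand=5,sold=1 ship[2->3]=1 ship[1->2]=1 ship[0->1]=2 prod=4 -> [19 9 3 1]
Step 7: demand=5,sold=1 ship[2->3]=1 ship[1->2]=1 ship[0->1]=2 prod=4 -> [21 10 3 1]
Step 8: demand=5,sold=1 ship[2->3]=1 ship[1->2]=1 ship[0->1]=2 prod=4 -> [23 11 3 1]
Step 9: demand=5,sold=1 ship[2->3]=1 ship[1->2]=1 ship[0->1]=2 prod=4 -> [25 12 3 1]
Step 10: demand=5,sold=1 ship[2->3]=1 ship[1->2]=1 ship[0->1]=2 prod=4 -> [27 13 3 1]
Step 11: demand=5,sold=1 ship[2->3]=1 ship[1->2]=1 ship[0->1]=2 prod=4 -> [29 14 3 1]
Step 12: demand=5,sold=1 ship[2->3]=1 ship[1->2]=1 ship[0->1]=2 prod=4 -> [31 15 3 1]
First stockout at step 5

5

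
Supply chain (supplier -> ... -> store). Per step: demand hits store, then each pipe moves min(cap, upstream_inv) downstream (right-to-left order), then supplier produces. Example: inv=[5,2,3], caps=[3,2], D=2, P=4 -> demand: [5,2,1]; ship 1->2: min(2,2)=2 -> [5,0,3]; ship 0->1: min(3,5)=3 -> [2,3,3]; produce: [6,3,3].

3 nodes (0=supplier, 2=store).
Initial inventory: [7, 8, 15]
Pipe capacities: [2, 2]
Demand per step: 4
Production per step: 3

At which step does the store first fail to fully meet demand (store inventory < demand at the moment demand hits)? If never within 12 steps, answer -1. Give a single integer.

Step 1: demand=4,sold=4 ship[1->2]=2 ship[0->1]=2 prod=3 -> [8 8 13]
Step 2: demand=4,sold=4 ship[1->2]=2 ship[0->1]=2 prod=3 -> [9 8 11]
Step 3: demand=4,sold=4 ship[1->2]=2 ship[0->1]=2 prod=3 -> [10 8 9]
Step 4: demand=4,sold=4 ship[1->2]=2 ship[0->1]=2 prod=3 -> [11 8 7]
Step 5: demand=4,sold=4 ship[1->2]=2 ship[0->1]=2 prod=3 -> [12 8 5]
Step 6: demand=4,sold=4 ship[1->2]=2 ship[0->1]=2 prod=3 -> [13 8 3]
Step 7: demand=4,sold=3 ship[1->2]=2 ship[0->1]=2 prod=3 -> [14 8 2]
Step 8: demand=4,sold=2 ship[1->2]=2 ship[0->1]=2 prod=3 -> [15 8 2]
Step 9: demand=4,sold=2 ship[1->2]=2 ship[0->1]=2 prod=3 -> [16 8 2]
Step 10: demand=4,sold=2 ship[1->2]=2 ship[0->1]=2 prod=3 -> [17 8 2]
Step 11: demand=4,sold=2 ship[1->2]=2 ship[0->1]=2 prod=3 -> [18 8 2]
Step 12: demand=4,sold=2 ship[1->2]=2 ship[0->1]=2 prod=3 -> [19 8 2]
First stockout at step 7

7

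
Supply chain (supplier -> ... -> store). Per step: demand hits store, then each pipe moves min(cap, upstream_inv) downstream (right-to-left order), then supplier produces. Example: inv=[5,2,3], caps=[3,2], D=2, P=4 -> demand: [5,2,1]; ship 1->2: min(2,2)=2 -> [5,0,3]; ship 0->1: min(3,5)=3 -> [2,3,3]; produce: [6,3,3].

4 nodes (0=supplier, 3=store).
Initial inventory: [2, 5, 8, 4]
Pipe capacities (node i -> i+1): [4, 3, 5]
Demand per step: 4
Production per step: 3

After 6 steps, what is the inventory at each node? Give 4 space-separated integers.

Step 1: demand=4,sold=4 ship[2->3]=5 ship[1->2]=3 ship[0->1]=2 prod=3 -> inv=[3 4 6 5]
Step 2: demand=4,sold=4 ship[2->3]=5 ship[1->2]=3 ship[0->1]=3 prod=3 -> inv=[3 4 4 6]
Step 3: demand=4,sold=4 ship[2->3]=4 ship[1->2]=3 ship[0->1]=3 prod=3 -> inv=[3 4 3 6]
Step 4: demand=4,sold=4 ship[2->3]=3 ship[1->2]=3 ship[0->1]=3 prod=3 -> inv=[3 4 3 5]
Step 5: demand=4,sold=4 ship[2->3]=3 ship[1->2]=3 ship[0->1]=3 prod=3 -> inv=[3 4 3 4]
Step 6: demand=4,sold=4 ship[2->3]=3 ship[1->2]=3 ship[0->1]=3 prod=3 -> inv=[3 4 3 3]

3 4 3 3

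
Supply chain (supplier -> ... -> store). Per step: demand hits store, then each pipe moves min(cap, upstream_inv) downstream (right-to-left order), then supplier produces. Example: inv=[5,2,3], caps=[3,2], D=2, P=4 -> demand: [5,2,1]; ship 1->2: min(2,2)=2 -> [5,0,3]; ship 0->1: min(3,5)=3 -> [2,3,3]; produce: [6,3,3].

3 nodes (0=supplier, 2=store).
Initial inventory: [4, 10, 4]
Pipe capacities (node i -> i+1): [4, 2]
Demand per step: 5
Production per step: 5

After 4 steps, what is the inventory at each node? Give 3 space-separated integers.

Step 1: demand=5,sold=4 ship[1->2]=2 ship[0->1]=4 prod=5 -> inv=[5 12 2]
Step 2: demand=5,sold=2 ship[1->2]=2 ship[0->1]=4 prod=5 -> inv=[6 14 2]
Step 3: demand=5,sold=2 ship[1->2]=2 ship[0->1]=4 prod=5 -> inv=[7 16 2]
Step 4: demand=5,sold=2 ship[1->2]=2 ship[0->1]=4 prod=5 -> inv=[8 18 2]

8 18 2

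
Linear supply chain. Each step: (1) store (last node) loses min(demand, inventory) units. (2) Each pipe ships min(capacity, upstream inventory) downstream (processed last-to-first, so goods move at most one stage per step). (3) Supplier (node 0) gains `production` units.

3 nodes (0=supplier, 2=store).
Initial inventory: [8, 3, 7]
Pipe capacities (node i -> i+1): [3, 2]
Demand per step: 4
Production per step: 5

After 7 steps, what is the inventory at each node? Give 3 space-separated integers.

Step 1: demand=4,sold=4 ship[1->2]=2 ship[0->1]=3 prod=5 -> inv=[10 4 5]
Step 2: demand=4,sold=4 ship[1->2]=2 ship[0->1]=3 prod=5 -> inv=[12 5 3]
Step 3: demand=4,sold=3 ship[1->2]=2 ship[0->1]=3 prod=5 -> inv=[14 6 2]
Step 4: demand=4,sold=2 ship[1->2]=2 ship[0->1]=3 prod=5 -> inv=[16 7 2]
Step 5: demand=4,sold=2 ship[1->2]=2 ship[0->1]=3 prod=5 -> inv=[18 8 2]
Step 6: demand=4,sold=2 ship[1->2]=2 ship[0->1]=3 prod=5 -> inv=[20 9 2]
Step 7: demand=4,sold=2 ship[1->2]=2 ship[0->1]=3 prod=5 -> inv=[22 10 2]

22 10 2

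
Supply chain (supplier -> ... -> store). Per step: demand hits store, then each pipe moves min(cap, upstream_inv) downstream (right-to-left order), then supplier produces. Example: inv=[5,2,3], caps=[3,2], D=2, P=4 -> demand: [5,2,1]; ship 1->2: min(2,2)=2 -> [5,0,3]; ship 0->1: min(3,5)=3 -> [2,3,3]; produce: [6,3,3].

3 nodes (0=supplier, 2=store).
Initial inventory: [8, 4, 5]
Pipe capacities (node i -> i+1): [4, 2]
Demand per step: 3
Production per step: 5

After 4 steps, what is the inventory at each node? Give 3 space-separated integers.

Step 1: demand=3,sold=3 ship[1->2]=2 ship[0->1]=4 prod=5 -> inv=[9 6 4]
Step 2: demand=3,sold=3 ship[1->2]=2 ship[0->1]=4 prod=5 -> inv=[10 8 3]
Step 3: demand=3,sold=3 ship[1->2]=2 ship[0->1]=4 prod=5 -> inv=[11 10 2]
Step 4: demand=3,sold=2 ship[1->2]=2 ship[0->1]=4 prod=5 -> inv=[12 12 2]

12 12 2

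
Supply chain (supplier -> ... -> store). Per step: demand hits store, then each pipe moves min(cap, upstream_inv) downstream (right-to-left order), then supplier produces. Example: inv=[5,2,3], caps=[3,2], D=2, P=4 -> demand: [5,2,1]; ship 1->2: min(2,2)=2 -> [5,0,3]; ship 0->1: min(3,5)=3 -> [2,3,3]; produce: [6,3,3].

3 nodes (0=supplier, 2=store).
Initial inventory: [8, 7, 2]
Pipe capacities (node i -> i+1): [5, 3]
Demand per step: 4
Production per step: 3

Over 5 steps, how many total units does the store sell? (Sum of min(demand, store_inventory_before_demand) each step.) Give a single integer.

Step 1: sold=2 (running total=2) -> [6 9 3]
Step 2: sold=3 (running total=5) -> [4 11 3]
Step 3: sold=3 (running total=8) -> [3 12 3]
Step 4: sold=3 (running total=11) -> [3 12 3]
Step 5: sold=3 (running total=14) -> [3 12 3]

Answer: 14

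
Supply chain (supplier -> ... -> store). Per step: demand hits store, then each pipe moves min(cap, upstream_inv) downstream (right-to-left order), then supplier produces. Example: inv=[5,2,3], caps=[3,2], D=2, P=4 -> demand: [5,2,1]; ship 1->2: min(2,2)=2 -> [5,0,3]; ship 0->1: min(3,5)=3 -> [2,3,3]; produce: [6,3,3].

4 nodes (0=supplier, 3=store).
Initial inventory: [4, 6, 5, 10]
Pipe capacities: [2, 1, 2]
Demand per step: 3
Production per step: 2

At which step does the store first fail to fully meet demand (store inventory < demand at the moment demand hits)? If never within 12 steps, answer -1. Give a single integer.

Step 1: demand=3,sold=3 ship[2->3]=2 ship[1->2]=1 ship[0->1]=2 prod=2 -> [4 7 4 9]
Step 2: demand=3,sold=3 ship[2->3]=2 ship[1->2]=1 ship[0->1]=2 prod=2 -> [4 8 3 8]
Step 3: demand=3,sold=3 ship[2->3]=2 ship[1->2]=1 ship[0->1]=2 prod=2 -> [4 9 2 7]
Step 4: demand=3,sold=3 ship[2->3]=2 ship[1->2]=1 ship[0->1]=2 prod=2 -> [4 10 1 6]
Step 5: demand=3,sold=3 ship[2->3]=1 ship[1->2]=1 ship[0->1]=2 prod=2 -> [4 11 1 4]
Step 6: demand=3,sold=3 ship[2->3]=1 ship[1->2]=1 ship[0->1]=2 prod=2 -> [4 12 1 2]
Step 7: demand=3,sold=2 ship[2->3]=1 ship[1->2]=1 ship[0->1]=2 prod=2 -> [4 13 1 1]
Step 8: demand=3,sold=1 ship[2->3]=1 ship[1->2]=1 ship[0->1]=2 prod=2 -> [4 14 1 1]
Step 9: demand=3,sold=1 ship[2->3]=1 ship[1->2]=1 ship[0->1]=2 prod=2 -> [4 15 1 1]
Step 10: demand=3,sold=1 ship[2->3]=1 ship[1->2]=1 ship[0->1]=2 prod=2 -> [4 16 1 1]
Step 11: demand=3,sold=1 ship[2->3]=1 ship[1->2]=1 ship[0->1]=2 prod=2 -> [4 17 1 1]
Step 12: demand=3,sold=1 ship[2->3]=1 ship[1->2]=1 ship[0->1]=2 prod=2 -> [4 18 1 1]
First stockout at step 7

7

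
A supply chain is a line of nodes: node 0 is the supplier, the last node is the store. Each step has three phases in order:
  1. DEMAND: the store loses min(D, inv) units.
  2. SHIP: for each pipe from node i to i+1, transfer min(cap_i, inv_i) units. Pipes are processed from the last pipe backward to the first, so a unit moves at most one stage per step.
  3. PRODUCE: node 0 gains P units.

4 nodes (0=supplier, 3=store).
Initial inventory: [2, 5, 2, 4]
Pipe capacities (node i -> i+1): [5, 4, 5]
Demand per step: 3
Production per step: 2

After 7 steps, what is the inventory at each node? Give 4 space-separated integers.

Step 1: demand=3,sold=3 ship[2->3]=2 ship[1->2]=4 ship[0->1]=2 prod=2 -> inv=[2 3 4 3]
Step 2: demand=3,sold=3 ship[2->3]=4 ship[1->2]=3 ship[0->1]=2 prod=2 -> inv=[2 2 3 4]
Step 3: demand=3,sold=3 ship[2->3]=3 ship[1->2]=2 ship[0->1]=2 prod=2 -> inv=[2 2 2 4]
Step 4: demand=3,sold=3 ship[2->3]=2 ship[1->2]=2 ship[0->1]=2 prod=2 -> inv=[2 2 2 3]
Step 5: demand=3,sold=3 ship[2->3]=2 ship[1->2]=2 ship[0->1]=2 prod=2 -> inv=[2 2 2 2]
Step 6: demand=3,sold=2 ship[2->3]=2 ship[1->2]=2 ship[0->1]=2 prod=2 -> inv=[2 2 2 2]
Step 7: demand=3,sold=2 ship[2->3]=2 ship[1->2]=2 ship[0->1]=2 prod=2 -> inv=[2 2 2 2]

2 2 2 2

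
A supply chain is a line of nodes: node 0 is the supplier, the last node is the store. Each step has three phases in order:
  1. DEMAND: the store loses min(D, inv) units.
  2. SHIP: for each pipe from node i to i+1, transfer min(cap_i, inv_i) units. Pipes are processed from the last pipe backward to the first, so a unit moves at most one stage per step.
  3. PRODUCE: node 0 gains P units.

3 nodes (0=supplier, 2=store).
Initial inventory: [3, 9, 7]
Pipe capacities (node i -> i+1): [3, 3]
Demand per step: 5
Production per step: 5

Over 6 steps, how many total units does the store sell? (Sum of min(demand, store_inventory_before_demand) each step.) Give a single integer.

Step 1: sold=5 (running total=5) -> [5 9 5]
Step 2: sold=5 (running total=10) -> [7 9 3]
Step 3: sold=3 (running total=13) -> [9 9 3]
Step 4: sold=3 (running total=16) -> [11 9 3]
Step 5: sold=3 (running total=19) -> [13 9 3]
Step 6: sold=3 (running total=22) -> [15 9 3]

Answer: 22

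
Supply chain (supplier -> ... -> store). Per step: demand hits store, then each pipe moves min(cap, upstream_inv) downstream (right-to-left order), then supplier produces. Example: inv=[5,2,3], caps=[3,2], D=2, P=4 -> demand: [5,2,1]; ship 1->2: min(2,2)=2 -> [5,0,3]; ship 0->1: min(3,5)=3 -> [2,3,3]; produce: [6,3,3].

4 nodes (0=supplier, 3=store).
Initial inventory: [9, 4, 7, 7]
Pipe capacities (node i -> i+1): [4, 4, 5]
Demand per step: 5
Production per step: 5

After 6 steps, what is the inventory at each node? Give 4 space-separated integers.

Step 1: demand=5,sold=5 ship[2->3]=5 ship[1->2]=4 ship[0->1]=4 prod=5 -> inv=[10 4 6 7]
Step 2: demand=5,sold=5 ship[2->3]=5 ship[1->2]=4 ship[0->1]=4 prod=5 -> inv=[11 4 5 7]
Step 3: demand=5,sold=5 ship[2->3]=5 ship[1->2]=4 ship[0->1]=4 prod=5 -> inv=[12 4 4 7]
Step 4: demand=5,sold=5 ship[2->3]=4 ship[1->2]=4 ship[0->1]=4 prod=5 -> inv=[13 4 4 6]
Step 5: demand=5,sold=5 ship[2->3]=4 ship[1->2]=4 ship[0->1]=4 prod=5 -> inv=[14 4 4 5]
Step 6: demand=5,sold=5 ship[2->3]=4 ship[1->2]=4 ship[0->1]=4 prod=5 -> inv=[15 4 4 4]

15 4 4 4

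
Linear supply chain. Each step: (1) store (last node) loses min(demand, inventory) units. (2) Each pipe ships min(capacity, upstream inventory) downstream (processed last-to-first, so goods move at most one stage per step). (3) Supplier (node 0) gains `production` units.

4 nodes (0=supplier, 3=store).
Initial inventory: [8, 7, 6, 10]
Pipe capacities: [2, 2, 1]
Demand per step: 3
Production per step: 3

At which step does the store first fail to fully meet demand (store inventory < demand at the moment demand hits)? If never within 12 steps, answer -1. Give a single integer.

Step 1: demand=3,sold=3 ship[2->3]=1 ship[1->2]=2 ship[0->1]=2 prod=3 -> [9 7 7 8]
Step 2: demand=3,sold=3 ship[2->3]=1 ship[1->2]=2 ship[0->1]=2 prod=3 -> [10 7 8 6]
Step 3: demand=3,sold=3 ship[2->3]=1 ship[1->2]=2 ship[0->1]=2 prod=3 -> [11 7 9 4]
Step 4: demand=3,sold=3 ship[2->3]=1 ship[1->2]=2 ship[0->1]=2 prod=3 -> [12 7 10 2]
Step 5: demand=3,sold=2 ship[2->3]=1 ship[1->2]=2 ship[0->1]=2 prod=3 -> [13 7 11 1]
Step 6: demand=3,sold=1 ship[2->3]=1 ship[1->2]=2 ship[0->1]=2 prod=3 -> [14 7 12 1]
Step 7: demand=3,sold=1 ship[2->3]=1 ship[1->2]=2 ship[0->1]=2 prod=3 -> [15 7 13 1]
Step 8: demand=3,sold=1 ship[2->3]=1 ship[1->2]=2 ship[0->1]=2 prod=3 -> [16 7 14 1]
Step 9: demand=3,sold=1 ship[2->3]=1 ship[1->2]=2 ship[0->1]=2 prod=3 -> [17 7 15 1]
Step 10: demand=3,sold=1 ship[2->3]=1 ship[1->2]=2 ship[0->1]=2 prod=3 -> [18 7 16 1]
Step 11: demand=3,sold=1 ship[2->3]=1 ship[1->2]=2 ship[0->1]=2 prod=3 -> [19 7 17 1]
Step 12: demand=3,sold=1 ship[2->3]=1 ship[1->2]=2 ship[0->1]=2 prod=3 -> [20 7 18 1]
First stockout at step 5

5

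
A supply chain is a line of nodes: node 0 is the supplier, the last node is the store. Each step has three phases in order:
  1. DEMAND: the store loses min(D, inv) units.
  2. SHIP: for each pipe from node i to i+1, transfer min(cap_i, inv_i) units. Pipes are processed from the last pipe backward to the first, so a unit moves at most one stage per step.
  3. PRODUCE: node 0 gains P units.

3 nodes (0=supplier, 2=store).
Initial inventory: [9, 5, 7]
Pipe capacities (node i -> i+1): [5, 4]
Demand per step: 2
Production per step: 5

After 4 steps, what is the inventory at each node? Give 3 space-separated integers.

Step 1: demand=2,sold=2 ship[1->2]=4 ship[0->1]=5 prod=5 -> inv=[9 6 9]
Step 2: demand=2,sold=2 ship[1->2]=4 ship[0->1]=5 prod=5 -> inv=[9 7 11]
Step 3: demand=2,sold=2 ship[1->2]=4 ship[0->1]=5 prod=5 -> inv=[9 8 13]
Step 4: demand=2,sold=2 ship[1->2]=4 ship[0->1]=5 prod=5 -> inv=[9 9 15]

9 9 15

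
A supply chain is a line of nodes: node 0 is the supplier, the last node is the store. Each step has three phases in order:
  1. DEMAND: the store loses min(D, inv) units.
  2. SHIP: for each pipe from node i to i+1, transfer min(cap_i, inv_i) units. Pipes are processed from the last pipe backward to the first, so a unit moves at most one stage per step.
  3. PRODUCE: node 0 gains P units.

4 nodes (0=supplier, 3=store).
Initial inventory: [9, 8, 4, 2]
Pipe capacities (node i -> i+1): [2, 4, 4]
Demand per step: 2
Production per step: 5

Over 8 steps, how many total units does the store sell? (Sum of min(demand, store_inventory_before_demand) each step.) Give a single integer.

Step 1: sold=2 (running total=2) -> [12 6 4 4]
Step 2: sold=2 (running total=4) -> [15 4 4 6]
Step 3: sold=2 (running total=6) -> [18 2 4 8]
Step 4: sold=2 (running total=8) -> [21 2 2 10]
Step 5: sold=2 (running total=10) -> [24 2 2 10]
Step 6: sold=2 (running total=12) -> [27 2 2 10]
Step 7: sold=2 (running total=14) -> [30 2 2 10]
Step 8: sold=2 (running total=16) -> [33 2 2 10]

Answer: 16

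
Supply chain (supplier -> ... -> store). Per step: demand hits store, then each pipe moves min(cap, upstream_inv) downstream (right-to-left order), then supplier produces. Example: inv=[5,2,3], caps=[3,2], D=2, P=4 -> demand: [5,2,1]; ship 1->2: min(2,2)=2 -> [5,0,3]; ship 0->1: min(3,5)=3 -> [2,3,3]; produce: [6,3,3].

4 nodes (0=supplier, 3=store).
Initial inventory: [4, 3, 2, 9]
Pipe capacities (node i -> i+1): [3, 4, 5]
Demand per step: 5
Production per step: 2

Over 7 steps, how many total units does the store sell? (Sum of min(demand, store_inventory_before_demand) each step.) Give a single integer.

Answer: 24

Derivation:
Step 1: sold=5 (running total=5) -> [3 3 3 6]
Step 2: sold=5 (running total=10) -> [2 3 3 4]
Step 3: sold=4 (running total=14) -> [2 2 3 3]
Step 4: sold=3 (running total=17) -> [2 2 2 3]
Step 5: sold=3 (running total=20) -> [2 2 2 2]
Step 6: sold=2 (running total=22) -> [2 2 2 2]
Step 7: sold=2 (running total=24) -> [2 2 2 2]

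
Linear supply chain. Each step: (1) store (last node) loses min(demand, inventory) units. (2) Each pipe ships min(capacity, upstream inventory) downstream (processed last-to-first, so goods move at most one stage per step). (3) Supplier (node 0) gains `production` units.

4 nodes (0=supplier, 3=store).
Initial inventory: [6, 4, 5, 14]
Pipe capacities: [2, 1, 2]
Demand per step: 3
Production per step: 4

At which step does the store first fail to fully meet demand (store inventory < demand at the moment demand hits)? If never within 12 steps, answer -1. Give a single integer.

Step 1: demand=3,sold=3 ship[2->3]=2 ship[1->2]=1 ship[0->1]=2 prod=4 -> [8 5 4 13]
Step 2: demand=3,sold=3 ship[2->3]=2 ship[1->2]=1 ship[0->1]=2 prod=4 -> [10 6 3 12]
Step 3: demand=3,sold=3 ship[2->3]=2 ship[1->2]=1 ship[0->1]=2 prod=4 -> [12 7 2 11]
Step 4: demand=3,sold=3 ship[2->3]=2 ship[1->2]=1 ship[0->1]=2 prod=4 -> [14 8 1 10]
Step 5: demand=3,sold=3 ship[2->3]=1 ship[1->2]=1 ship[0->1]=2 prod=4 -> [16 9 1 8]
Step 6: demand=3,sold=3 ship[2->3]=1 ship[1->2]=1 ship[0->1]=2 prod=4 -> [18 10 1 6]
Step 7: demand=3,sold=3 ship[2->3]=1 ship[1->2]=1 ship[0->1]=2 prod=4 -> [20 11 1 4]
Step 8: demand=3,sold=3 ship[2->3]=1 ship[1->2]=1 ship[0->1]=2 prod=4 -> [22 12 1 2]
Step 9: demand=3,sold=2 ship[2->3]=1 ship[1->2]=1 ship[0->1]=2 prod=4 -> [24 13 1 1]
Step 10: demand=3,sold=1 ship[2->3]=1 ship[1->2]=1 ship[0->1]=2 prod=4 -> [26 14 1 1]
Step 11: demand=3,sold=1 ship[2->3]=1 ship[1->2]=1 ship[0->1]=2 prod=4 -> [28 15 1 1]
Step 12: demand=3,sold=1 ship[2->3]=1 ship[1->2]=1 ship[0->1]=2 prod=4 -> [30 16 1 1]
First stockout at step 9

9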